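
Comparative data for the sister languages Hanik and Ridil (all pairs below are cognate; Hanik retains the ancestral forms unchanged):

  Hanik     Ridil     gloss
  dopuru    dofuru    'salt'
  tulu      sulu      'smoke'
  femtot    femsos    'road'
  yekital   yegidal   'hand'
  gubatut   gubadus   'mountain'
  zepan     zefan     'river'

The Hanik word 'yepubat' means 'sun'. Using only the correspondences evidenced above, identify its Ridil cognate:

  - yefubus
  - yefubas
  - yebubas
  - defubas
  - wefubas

dopuru ~ dofuru — Hanik p corresponds to Ridil f between vowels (before a back vowel).
femtot ~ femsos, gubatut ~ gubadus — Hanik t corresponds to Ridil s word-finally.
Applying these to Hanik 'yepubat':
  yepubat → yefubat   (p→f between vowels (before a back vowel))
  yefubat → yefubas   (t→s word-finally)
So the Ridil cognate is 'yefubas'.

yefubas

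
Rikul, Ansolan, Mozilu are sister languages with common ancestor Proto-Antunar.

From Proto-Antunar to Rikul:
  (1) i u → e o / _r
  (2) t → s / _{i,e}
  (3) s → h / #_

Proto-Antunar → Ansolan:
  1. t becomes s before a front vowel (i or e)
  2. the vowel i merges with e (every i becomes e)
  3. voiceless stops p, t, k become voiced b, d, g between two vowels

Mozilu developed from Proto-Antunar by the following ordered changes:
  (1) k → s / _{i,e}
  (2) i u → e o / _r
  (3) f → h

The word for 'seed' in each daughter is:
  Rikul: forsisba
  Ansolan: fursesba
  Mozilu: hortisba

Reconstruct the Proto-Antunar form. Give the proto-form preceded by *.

*furtisba

Position 1: Rikul has f, Ansolan has f, Mozilu has h. Rikul preserves f here (none of its changes turn any other segment into f), so the proto-segment is *f.
Position 4: Rikul has s, Ansolan has s, Mozilu has t. Mozilu preserves t here (none of its changes turn any other segment into t), so the proto-segment is *t.
This points to *furtisba. Verify forward in each daughter:
Rikul: start from *furtisba.
  rule 1 (pre-rhotic lowering): furtisba → fortisba
  rule 2 (palatalisation): fortisba → forsisba
  rule 3: no change — forsisba
  ⇒ Rikul forsisba
Ansolan: *furtisba > fursisba > fursesba  (by palatalisation, vowel merger)
Mozilu: *furtisba
  furtisba (rule 1 does not apply)
  furtisba → fortisba   [pre-rhotic lowering]
  fortisba → hortisba   [unconditioned shift]
  giving Mozilu hortisba.
*furtisba is the unique common source.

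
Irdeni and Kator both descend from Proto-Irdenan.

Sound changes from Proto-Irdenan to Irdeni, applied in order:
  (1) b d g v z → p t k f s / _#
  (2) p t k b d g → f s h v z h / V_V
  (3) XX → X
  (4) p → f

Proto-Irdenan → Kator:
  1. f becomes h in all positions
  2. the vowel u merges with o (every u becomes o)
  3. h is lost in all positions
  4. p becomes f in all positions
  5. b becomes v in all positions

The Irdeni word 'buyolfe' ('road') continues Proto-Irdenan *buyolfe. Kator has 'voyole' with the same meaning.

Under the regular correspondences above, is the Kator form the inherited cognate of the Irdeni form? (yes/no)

Derive the expected Kator reflex of *buyolfe:
Kator: *buyolfe > buyolhe > boyolhe > boyole > voyole  (by unconditioned shift, vowel merger, h-loss, unconditioned shift)
Kator 'voyole' matches the regular reflex exactly, so the pair is cognate.

yes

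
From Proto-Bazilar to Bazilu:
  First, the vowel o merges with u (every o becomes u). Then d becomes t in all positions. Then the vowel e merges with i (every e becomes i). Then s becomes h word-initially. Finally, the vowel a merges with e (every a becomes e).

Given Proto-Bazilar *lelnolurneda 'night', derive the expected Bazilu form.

Bazilu: start from *lelnolurneda.
  rule 1 (vowel merger): lelnolurneda → lelnulurneda
  rule 2 (unconditioned shift): lelnulurneda → lelnulurneta
  rule 3 (vowel merger): lelnulurneta → lilnulurnita
  rule 4: no change — lilnulurnita
  rule 5 (vowel merger): lilnulurnita → lilnulurnite
  ⇒ Bazilu lilnulurnite

lilnulurnite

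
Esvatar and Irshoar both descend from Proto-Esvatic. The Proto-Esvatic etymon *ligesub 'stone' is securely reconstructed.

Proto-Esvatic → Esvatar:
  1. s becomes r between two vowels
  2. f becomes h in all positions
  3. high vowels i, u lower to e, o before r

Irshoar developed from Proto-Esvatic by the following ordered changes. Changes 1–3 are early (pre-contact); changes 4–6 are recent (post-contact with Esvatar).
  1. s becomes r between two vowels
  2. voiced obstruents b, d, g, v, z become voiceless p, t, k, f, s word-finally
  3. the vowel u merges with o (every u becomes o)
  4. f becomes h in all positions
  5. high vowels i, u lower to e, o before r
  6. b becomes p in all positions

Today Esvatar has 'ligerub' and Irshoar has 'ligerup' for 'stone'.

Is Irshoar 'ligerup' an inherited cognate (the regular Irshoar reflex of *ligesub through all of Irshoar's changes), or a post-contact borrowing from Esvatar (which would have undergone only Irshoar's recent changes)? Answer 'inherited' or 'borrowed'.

If inherited, *ligesub would pass through all of Irshoar's changes:
Irshoar: *ligesub
  ligesub → ligerub   [rhotacism]
  ligerub → ligerup   [final devoicing]
  ligerup → ligerop   [vowel merger]
  ligerop (rule 4 does not apply)
  ligerop (rule 5 does not apply)
  ligerop (rule 6 does not apply)
  giving Irshoar ligerop.
If borrowed from Esvatar 'ligerub' after the early changes, it would undergo only the recent ones:
  rule 4 (unconditioned shift): no change (ligerub)
  rule 5 (pre-rhotic lowering): no change (ligerub)
  rule 6 (unconditioned shift): ligerub → ligerup
  ⇒ as a loan: ligerup
Irshoar 'ligerup' matches the loan outcome 'ligerup', not the inherited 'ligerop' — it skipped the early Irshoar changes, so it was borrowed from Esvatar.

borrowed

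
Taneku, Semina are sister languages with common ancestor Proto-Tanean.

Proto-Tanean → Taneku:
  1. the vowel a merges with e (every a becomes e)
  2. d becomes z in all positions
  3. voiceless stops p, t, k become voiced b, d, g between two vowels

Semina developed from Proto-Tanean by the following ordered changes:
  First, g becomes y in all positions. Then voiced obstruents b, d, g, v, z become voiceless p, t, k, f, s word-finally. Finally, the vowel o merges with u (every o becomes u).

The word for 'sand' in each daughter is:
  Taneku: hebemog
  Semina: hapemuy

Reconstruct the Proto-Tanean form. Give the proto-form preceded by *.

Position 3: Taneku has b, Semina has p. Taking the neighbouring segments as reconstructed: Taneku b could go back to *p or *b; Semina p can only go back to *p — the one source consistent with every daughter is *p.
Position 2: Taneku has e, Semina has a. Semina preserves a here (none of its changes turn any other segment into a), so the proto-segment is *a.
Position 6: Taneku has o, Semina has u. Taneku preserves o here (none of its changes turn any other segment into o), so the proto-segment is *o.
Verify the candidate proto-form against each daughter:
Taneku: start from *hapemog.
  rule 1 (vowel merger): hapemog → hepemog
  rule 2: no change — hepemog
  rule 3 (intervocalic voicing): hepemog → hebemog
  ⇒ Taneku hebemog
Semina: *hapemog > hapemoy > hapemuy  (by unconditioned shift, vowel merger)
*hapemog is the unique common source.

*hapemog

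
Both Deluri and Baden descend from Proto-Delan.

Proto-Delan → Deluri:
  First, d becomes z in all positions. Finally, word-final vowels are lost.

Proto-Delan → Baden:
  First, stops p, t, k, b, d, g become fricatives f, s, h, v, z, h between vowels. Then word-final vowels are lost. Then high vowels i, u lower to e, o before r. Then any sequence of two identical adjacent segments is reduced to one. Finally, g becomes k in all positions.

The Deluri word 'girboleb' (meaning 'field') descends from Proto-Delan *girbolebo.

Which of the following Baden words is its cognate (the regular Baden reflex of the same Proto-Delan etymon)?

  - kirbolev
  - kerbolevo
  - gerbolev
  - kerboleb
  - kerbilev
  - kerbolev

kerbolev

Baden: start from *girbolebo.
  rule 1 (intervocalic lenition): girbolebo → girbolevo
  rule 2 (apocope): girbolevo → girbolev
  rule 3 (pre-rhotic lowering): girbolev → gerbolev
  rule 4: no change — gerbolev
  rule 5 (unconditioned shift): gerbolev → kerbolev
  ⇒ Baden kerbolev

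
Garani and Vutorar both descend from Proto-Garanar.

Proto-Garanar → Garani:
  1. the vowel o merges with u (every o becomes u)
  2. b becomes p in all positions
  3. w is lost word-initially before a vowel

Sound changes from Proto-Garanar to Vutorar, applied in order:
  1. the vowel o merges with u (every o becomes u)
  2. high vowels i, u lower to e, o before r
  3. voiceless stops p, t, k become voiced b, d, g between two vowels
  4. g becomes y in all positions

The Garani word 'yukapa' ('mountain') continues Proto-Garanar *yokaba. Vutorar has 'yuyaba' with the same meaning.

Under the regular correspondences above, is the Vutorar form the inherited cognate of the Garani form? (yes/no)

yes

Derive the expected Vutorar reflex of *yokaba:
Vutorar: start from *yokaba.
  rule 1 (vowel merger): yokaba → yukaba
  rule 2: no change — yukaba
  rule 3 (intervocalic voicing): yukaba → yugaba
  rule 4 (unconditioned shift): yugaba → yuyaba
  ⇒ Vutorar yuyaba
Vutorar 'yuyaba' matches the regular reflex exactly, so the pair is cognate.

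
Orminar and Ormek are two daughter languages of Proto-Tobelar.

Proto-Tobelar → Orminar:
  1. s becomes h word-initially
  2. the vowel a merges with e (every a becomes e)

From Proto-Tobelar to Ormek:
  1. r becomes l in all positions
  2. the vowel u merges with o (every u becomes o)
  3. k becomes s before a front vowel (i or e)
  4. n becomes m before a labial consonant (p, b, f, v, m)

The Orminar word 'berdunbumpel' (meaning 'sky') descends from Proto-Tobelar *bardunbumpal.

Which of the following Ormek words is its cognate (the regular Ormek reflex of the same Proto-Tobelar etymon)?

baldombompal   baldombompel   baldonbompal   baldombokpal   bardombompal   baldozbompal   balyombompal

Ormek: *bardunbumpal > baldunbumpal > baldonbompal > baldombompal  (by unconditioned shift, vowel merger, nasal place assimilation)
The other candidates each miss or misapply at least one Ormek change.

baldombompal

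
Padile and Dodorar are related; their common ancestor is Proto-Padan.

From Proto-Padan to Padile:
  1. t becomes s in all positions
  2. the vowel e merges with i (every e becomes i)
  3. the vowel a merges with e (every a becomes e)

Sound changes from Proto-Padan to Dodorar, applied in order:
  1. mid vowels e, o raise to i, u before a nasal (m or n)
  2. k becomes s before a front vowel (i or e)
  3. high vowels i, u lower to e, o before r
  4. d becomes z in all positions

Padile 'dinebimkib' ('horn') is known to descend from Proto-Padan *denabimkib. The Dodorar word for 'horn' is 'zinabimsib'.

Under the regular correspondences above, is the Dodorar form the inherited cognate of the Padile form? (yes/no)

yes

Derive the expected Dodorar reflex of *denabimkib:
Dodorar: *denabimkib
  denabimkib → dinabimkib   [pre-nasal raising]
  dinabimkib → dinabimsib   [palatalisation]
  dinabimsib (rule 3 does not apply)
  dinabimsib → zinabimsib   [unconditioned shift]
  giving Dodorar zinabimsib.
Dodorar 'zinabimsib' matches the regular reflex exactly, so the pair is cognate.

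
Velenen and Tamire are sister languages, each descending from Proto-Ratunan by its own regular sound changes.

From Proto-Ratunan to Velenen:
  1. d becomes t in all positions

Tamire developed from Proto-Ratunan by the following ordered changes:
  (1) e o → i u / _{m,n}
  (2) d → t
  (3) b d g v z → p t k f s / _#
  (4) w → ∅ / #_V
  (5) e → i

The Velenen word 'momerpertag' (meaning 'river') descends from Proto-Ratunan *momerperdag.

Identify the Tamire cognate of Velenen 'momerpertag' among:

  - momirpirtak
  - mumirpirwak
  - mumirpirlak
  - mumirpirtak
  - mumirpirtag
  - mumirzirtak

Tamire: *momerperdag > mumerperdag > mumerpertag > mumerpertak > mumirpirtak  (by pre-nasal raising, unconditioned shift, final devoicing, vowel merger)
Among the options, 'mumirpirtak' alone shows every Tamire change applied in order.

mumirpirtak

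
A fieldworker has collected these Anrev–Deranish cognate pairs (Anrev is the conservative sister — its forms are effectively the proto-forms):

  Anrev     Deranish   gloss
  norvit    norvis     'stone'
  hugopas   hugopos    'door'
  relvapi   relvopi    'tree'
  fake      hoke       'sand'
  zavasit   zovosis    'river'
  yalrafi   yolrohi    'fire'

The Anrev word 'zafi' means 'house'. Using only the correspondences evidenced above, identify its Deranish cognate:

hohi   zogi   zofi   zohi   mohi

yalrafi ~ yolrohi — Anrev a corresponds to Deranish o after a consonant, before a labial obstruent.
yalrafi ~ yolrohi — Anrev f corresponds to Deranish h between vowels (before a front vowel).
Applying these to Anrev 'zafi':
  zafi → zofi   (a→o after a consonant, before a labial obstruent)
  zofi → zohi   (f→h between vowels (before a front vowel))
So the Deranish cognate is 'zohi'.

zohi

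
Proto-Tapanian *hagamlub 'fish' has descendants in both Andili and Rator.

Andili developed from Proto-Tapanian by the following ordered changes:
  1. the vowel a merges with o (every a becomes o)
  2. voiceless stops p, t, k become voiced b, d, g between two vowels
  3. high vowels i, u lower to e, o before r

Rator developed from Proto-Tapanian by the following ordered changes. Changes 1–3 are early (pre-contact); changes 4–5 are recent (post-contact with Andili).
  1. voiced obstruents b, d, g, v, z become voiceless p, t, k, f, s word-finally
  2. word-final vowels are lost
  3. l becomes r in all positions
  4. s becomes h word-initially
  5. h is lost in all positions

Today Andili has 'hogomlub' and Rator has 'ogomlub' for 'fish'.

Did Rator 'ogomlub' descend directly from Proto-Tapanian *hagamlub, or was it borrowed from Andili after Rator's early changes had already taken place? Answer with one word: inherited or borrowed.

borrowed

If inherited, *hagamlub would pass through all of Rator's changes:
Rator: *hagamlub > hagamlup > hagamrup > agamrup  (by final devoicing, unconditioned shift, h-loss)
If borrowed from Andili 'hogomlub' after the early changes, it would undergo only the recent ones:
  rule 4 (debuccalisation): no change (hogomlub)
  rule 5 (h-loss): hogomlub → ogomlub
  ⇒ as a loan: ogomlub
Rator 'ogomlub' matches the loan outcome 'ogomlub', not the inherited 'agamrup' — it skipped the early Rator changes, so it was borrowed from Andili.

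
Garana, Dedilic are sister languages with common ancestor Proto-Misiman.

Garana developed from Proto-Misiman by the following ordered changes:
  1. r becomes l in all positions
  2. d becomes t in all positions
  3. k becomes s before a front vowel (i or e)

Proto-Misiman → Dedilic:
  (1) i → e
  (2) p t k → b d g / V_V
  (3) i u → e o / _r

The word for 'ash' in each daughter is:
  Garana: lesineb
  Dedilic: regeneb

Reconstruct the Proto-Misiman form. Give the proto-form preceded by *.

*rekineb

Position 4: Garana has i, Dedilic has e. Garana preserves i here (none of its changes turn any other segment into i), so the proto-segment is *i.
Position 3: Garana has s, Dedilic has g. Taking the neighbouring segments as reconstructed: Garana s could go back to *k or *s; Dedilic g could go back to *k or *g — the one source consistent with every daughter is *k.
Verify the candidate proto-form against each daughter:
Garana: *rekineb
  rekineb → lekineb   [unconditioned shift]
  lekineb (rule 2 does not apply)
  lekineb → lesineb   [palatalisation]
  giving Garana lesineb.
Dedilic: *rekineb > rekeneb > regeneb  (by vowel merger, intervocalic voicing)
Only *rekineb yields all of Garana lesineb, Dedilic regeneb.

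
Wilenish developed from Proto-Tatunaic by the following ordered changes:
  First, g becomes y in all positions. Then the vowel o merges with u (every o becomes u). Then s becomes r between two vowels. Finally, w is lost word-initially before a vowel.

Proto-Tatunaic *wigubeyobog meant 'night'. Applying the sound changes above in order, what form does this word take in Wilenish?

Wilenish: *wigubeyobog > wiyubeyoboy > wiyubeyubuy > iyubeyubuy  (by unconditioned shift, vowel merger, glide loss)

iyubeyubuy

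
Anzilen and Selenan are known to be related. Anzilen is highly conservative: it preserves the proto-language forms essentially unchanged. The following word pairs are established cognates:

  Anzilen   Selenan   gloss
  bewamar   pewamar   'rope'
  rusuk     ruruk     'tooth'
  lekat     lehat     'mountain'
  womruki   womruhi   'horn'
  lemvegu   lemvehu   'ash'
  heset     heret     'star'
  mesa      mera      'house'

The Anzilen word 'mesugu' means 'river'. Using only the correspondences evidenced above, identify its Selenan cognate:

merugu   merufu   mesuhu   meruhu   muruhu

rusuk ~ ruruk — Anzilen s corresponds to Selenan r between vowels (before a back vowel).
lemvegu ~ lemvehu — Anzilen g corresponds to Selenan h between vowels (before a back vowel).
Applying these to Anzilen 'mesugu':
  mesugu → merugu   (s→r between vowels (before a back vowel))
  merugu → meruhu   (g→h between vowels (before a back vowel))
So the Selenan cognate is 'meruhu'.

meruhu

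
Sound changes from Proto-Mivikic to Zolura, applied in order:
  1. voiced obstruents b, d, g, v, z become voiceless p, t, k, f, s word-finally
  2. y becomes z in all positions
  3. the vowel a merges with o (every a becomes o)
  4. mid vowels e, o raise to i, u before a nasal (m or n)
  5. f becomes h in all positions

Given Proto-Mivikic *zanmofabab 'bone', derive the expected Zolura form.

Zolura: *zanmofabab > zanmofabap > zonmofobop > zunmofobop > zunmohobop  (by final devoicing, vowel merger, pre-nasal raising, unconditioned shift)

zunmohobop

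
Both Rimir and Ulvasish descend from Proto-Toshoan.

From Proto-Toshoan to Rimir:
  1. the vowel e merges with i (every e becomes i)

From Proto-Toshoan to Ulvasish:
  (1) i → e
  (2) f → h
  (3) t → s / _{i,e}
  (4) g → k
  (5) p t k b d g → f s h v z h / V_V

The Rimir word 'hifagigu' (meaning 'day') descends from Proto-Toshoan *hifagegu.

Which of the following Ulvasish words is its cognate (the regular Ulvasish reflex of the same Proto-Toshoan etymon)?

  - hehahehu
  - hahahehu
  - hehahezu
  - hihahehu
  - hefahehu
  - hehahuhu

Ulvasish: *hifagegu
  hifagegu → hefagegu   [vowel merger]
  hefagegu → hehagegu   [unconditioned shift]
  hehagegu (rule 3 does not apply)
  hehagegu → hehakeku   [unconditioned shift]
  hehakeku → hehahehu   [intervocalic lenition]
  giving Ulvasish hehahehu.
The other candidates each miss or misapply at least one Ulvasish change.

hehahehu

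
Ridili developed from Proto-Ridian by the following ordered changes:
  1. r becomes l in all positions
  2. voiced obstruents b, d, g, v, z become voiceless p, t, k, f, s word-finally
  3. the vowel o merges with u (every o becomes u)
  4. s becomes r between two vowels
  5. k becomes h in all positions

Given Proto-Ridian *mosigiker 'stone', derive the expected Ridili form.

Ridili: *mosigiker > mosigikel > musigikel > murigikel > murigihel  (by unconditioned shift, vowel merger, rhotacism, unconditioned shift)

murigihel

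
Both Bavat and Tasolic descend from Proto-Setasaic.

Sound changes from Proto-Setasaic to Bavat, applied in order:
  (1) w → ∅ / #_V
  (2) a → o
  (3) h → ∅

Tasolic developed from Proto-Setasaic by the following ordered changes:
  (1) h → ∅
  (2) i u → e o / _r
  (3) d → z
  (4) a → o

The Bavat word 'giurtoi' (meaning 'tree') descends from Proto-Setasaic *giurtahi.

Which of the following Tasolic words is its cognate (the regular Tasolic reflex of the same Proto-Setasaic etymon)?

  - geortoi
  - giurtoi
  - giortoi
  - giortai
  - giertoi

Tasolic: start from *giurtahi.
  rule 1 (h-loss): giurtahi → giurtai
  rule 2 (pre-rhotic lowering): giurtai → giortai
  rule 3: no change — giortai
  rule 4 (vowel merger): giortai → giortoi
  ⇒ Tasolic giortoi
The other candidates each miss or misapply at least one Tasolic change.

giortoi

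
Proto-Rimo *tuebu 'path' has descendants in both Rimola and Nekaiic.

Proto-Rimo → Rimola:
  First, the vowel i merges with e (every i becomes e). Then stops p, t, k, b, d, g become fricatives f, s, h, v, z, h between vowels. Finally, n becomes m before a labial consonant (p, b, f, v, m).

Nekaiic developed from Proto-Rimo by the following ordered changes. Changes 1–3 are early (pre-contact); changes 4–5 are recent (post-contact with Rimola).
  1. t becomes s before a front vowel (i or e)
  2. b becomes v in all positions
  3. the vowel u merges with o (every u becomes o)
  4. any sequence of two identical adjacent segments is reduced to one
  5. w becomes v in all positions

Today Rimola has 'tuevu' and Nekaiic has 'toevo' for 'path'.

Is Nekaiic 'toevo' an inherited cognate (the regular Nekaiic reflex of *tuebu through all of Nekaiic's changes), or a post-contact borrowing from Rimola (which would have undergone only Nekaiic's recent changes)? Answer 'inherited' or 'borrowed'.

inherited

If inherited, *tuebu would pass through all of Nekaiic's changes:
Nekaiic: *tuebu > tuevu > toevo  (by unconditioned shift, vowel merger)
If borrowed from Rimola 'tuevu' after the early changes, it would undergo only the recent ones:
  rule 4 (degemination): no change (tuevu)
  rule 5 (unconditioned shift): no change (tuevu)
  ⇒ as a loan: tuevu
Nekaiic 'toevo' matches the inherited outcome exactly, so it is an inherited cognate, not a loan.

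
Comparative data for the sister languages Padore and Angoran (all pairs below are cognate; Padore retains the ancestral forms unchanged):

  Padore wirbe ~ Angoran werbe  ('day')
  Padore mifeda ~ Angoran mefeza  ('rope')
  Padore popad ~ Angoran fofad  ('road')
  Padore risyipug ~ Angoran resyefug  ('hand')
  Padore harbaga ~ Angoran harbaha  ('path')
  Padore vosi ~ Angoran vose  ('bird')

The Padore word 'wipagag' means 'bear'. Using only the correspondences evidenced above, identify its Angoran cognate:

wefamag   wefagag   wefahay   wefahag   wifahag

risyipug ~ resyefug — Padore i corresponds to Angoran e after a consonant, before a labial obstruent.
popad ~ fofad — Padore p corresponds to Angoran f between vowels (before a back vowel).
harbaga ~ harbaha — Padore g corresponds to Angoran h between vowels (before a back vowel).
Applying these to Padore 'wipagag':
  wipagag → wepagag   (i→e after a consonant, before a labial obstruent)
  wepagag → wefagag   (p→f between vowels (before a back vowel))
  wefagag → wefahag   (g→h between vowels (before a back vowel))
So the Angoran cognate is 'wefahag'.

wefahag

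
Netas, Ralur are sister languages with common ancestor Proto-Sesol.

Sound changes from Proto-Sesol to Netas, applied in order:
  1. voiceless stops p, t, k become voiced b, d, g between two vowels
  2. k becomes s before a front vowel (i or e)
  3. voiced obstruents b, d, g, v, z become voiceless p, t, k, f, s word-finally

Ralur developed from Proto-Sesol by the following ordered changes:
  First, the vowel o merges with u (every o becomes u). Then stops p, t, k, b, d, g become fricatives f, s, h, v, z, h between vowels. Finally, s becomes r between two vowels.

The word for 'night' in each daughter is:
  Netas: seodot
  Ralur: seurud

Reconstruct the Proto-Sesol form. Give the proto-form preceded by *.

*seotod

Position 3: Netas has o, Ralur has u. Netas preserves o here (none of its changes turn any other segment into o), so the proto-segment is *o.
Position 6: Netas has t, Ralur has d. Ralur preserves d here (none of its changes turn any other segment into d), so the proto-segment is *d.
Position 5: Netas has o, Ralur has u. Netas preserves o here (none of its changes turn any other segment into o), so the proto-segment is *o.
This points to *seotod. Verify forward in each daughter:
Netas: *seotod
  seotod → seodod   [intervocalic voicing]
  seodod (rule 2 does not apply)
  seodod → seodot   [final devoicing]
  giving Netas seodot.
Ralur: *seotod
  seotod → seutud   [vowel merger]
  seutud → seusud   [intervocalic lenition]
  seusud → seurud   [rhotacism]
  giving Ralur seurud.
Only *seotod yields all of Netas seodot, Ralur seurud.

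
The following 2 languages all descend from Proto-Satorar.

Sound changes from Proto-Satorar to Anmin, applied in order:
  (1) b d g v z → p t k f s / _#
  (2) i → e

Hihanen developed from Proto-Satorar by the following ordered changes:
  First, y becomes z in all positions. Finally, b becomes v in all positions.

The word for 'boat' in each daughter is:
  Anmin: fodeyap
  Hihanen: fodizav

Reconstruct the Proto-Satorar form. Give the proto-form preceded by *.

Position 5: Anmin has y, Hihanen has z. Anmin preserves y here (none of its changes turn any other segment into y), so the proto-segment is *y.
Position 7: Anmin has p, Hihanen has v. Taking the neighbouring segments as reconstructed: Anmin p could go back to *p or *b; Hihanen v could go back to *b or *v — the one source consistent with every daughter is *b.
Verify the candidate proto-form against each daughter:
Anmin: *fodiyab > fodiyap > fodeyap  (by final devoicing, vowel merger)
Hihanen: *fodiyab
  fodiyab → fodizab   [unconditioned shift]
  fodizab → fodizav   [unconditioned shift]
  giving Hihanen fodizav.
*fodiyab is the unique common source.

*fodiyab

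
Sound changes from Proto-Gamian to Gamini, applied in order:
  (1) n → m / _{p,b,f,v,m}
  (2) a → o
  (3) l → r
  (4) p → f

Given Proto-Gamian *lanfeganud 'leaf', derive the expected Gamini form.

romfegonud

Gamini: start from *lanfeganud.
  rule 1 (nasal place assimilation): lanfeganud → lamfeganud
  rule 2 (vowel merger): lamfeganud → lomfegonud
  rule 3 (unconditioned shift): lomfegonud → romfegonud
  rule 4: no change — romfegonud
  ⇒ Gamini romfegonud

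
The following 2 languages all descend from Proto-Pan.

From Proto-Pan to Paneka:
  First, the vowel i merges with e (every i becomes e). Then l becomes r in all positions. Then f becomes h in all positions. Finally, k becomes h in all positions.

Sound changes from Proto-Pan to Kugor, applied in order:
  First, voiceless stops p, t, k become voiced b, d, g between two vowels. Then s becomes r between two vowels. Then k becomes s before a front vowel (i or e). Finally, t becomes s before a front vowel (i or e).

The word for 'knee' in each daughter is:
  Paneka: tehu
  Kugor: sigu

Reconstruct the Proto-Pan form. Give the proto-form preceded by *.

*tiku

Position 2: Paneka has e, Kugor has i. Kugor preserves i here (none of its changes turn any other segment into i), so the proto-segment is *i.
Position 1: Paneka has t, Kugor has s. Paneka preserves t here (none of its changes turn any other segment into t), so the proto-segment is *t.
Verify the candidate proto-form against each daughter:
Paneka: *tiku
  tiku → teku   [vowel merger]
  teku (rule 2 does not apply)
  teku (rule 3 does not apply)
  teku → tehu   [unconditioned shift]
  giving Paneka tehu.
Kugor: start from *tiku.
  rule 1 (intervocalic voicing): tiku → tigu
  rule 2: no change — tigu
  rule 3: no change — tigu
  rule 4 (palatalisation): tigu → sigu
  ⇒ Kugor sigu
No other proto-form is consistent with every reflex, so the reconstruction is *tiku.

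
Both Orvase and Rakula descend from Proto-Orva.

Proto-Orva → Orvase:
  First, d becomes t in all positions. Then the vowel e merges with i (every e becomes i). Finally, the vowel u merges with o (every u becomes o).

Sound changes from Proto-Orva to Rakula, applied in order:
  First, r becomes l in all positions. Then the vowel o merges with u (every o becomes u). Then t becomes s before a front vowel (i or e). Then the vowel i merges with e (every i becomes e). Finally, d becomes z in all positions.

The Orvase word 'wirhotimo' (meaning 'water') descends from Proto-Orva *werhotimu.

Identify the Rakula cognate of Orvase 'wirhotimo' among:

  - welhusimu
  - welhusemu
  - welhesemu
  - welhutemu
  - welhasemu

welhusemu

Rakula: start from *werhotimu.
  rule 1 (unconditioned shift): werhotimu → welhotimu
  rule 2 (vowel merger): welhotimu → welhutimu
  rule 3 (palatalisation): welhutimu → welhusimu
  rule 4 (vowel merger): welhusimu → welhusemu
  rule 5: no change — welhusemu
  ⇒ Rakula welhusemu
Among the options, 'welhusemu' alone shows every Rakula change applied in order.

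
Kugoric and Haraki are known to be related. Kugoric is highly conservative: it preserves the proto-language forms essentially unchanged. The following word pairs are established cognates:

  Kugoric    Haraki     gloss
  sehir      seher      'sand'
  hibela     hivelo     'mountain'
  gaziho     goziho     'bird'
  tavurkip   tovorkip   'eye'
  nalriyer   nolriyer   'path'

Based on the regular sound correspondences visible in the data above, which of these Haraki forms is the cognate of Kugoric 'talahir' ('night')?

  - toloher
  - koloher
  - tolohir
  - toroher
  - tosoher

gaziho ~ goziho, nalriyer ~ nolriyer — Kugoric a corresponds to Haraki o after a consonant, before a consonant other than r, m, n, p, b, f, v.
sehir ~ seher — Kugoric i corresponds to Haraki e after a consonant, before r.
Applying these to Kugoric 'talahir':
  talahir → tolahir   (a→o after a consonant, before a consonant other than r, m, n, p, b, f, v)
  tolahir → tolohir   (a→o after a consonant, before a consonant other than r, m, n, p, b, f, v)
  tolohir → toloher   (i→e after a consonant, before r)
So the Haraki cognate is 'toloher'.

toloher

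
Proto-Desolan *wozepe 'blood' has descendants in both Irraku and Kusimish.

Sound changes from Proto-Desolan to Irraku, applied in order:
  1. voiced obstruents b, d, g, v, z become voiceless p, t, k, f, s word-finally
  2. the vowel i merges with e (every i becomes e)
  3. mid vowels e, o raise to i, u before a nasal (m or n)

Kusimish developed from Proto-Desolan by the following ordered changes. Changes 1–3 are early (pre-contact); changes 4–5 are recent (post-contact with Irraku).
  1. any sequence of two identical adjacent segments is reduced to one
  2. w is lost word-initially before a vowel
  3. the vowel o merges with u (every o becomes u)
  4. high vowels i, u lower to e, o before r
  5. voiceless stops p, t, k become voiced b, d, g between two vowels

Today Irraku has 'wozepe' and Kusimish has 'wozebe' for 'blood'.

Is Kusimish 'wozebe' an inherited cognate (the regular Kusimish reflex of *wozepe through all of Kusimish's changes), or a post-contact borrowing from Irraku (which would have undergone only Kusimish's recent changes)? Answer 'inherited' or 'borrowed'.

borrowed

If inherited, *wozepe would pass through all of Kusimish's changes:
Kusimish: *wozepe
  wozepe (rule 1 does not apply)
  wozepe → ozepe   [glide loss]
  ozepe → uzepe   [vowel merger]
  uzepe (rule 4 does not apply)
  uzepe → uzebe   [intervocalic voicing]
  giving Kusimish uzebe.
If borrowed from Irraku 'wozepe' after the early changes, it would undergo only the recent ones:
  rule 4 (pre-rhotic lowering): no change (wozepe)
  rule 5 (intervocalic voicing): wozepe → wozebe
  ⇒ as a loan: wozebe
Kusimish 'wozebe' matches the loan outcome 'wozebe', not the inherited 'uzebe' — it skipped the early Kusimish changes, so it was borrowed from Irraku.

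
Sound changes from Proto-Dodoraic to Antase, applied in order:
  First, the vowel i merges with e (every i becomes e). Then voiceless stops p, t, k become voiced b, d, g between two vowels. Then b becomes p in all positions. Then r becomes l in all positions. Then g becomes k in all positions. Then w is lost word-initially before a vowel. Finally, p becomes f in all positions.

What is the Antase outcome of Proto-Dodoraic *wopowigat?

ofowekat

Antase: *wopowigat > wopowegat > wobowegat > wopowegat > wopowekat > opowekat > ofowekat  (by vowel merger, intervocalic voicing, unconditioned shift, unconditioned shift, glide loss, unconditioned shift)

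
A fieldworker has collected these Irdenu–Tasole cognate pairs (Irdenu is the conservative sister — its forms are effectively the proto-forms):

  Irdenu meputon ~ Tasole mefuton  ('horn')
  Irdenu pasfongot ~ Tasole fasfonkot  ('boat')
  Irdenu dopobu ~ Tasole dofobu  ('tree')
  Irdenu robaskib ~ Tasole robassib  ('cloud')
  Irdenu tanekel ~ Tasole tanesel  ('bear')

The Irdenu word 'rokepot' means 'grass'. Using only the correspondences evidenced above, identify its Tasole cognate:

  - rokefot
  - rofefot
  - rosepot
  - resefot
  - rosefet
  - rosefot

rosefot

tanekel ~ tanesel — Irdenu k corresponds to Tasole s between vowels (before a front vowel).
dopobu ~ dofobu — Irdenu p corresponds to Tasole f between vowels (before a back vowel).
Applying these to Irdenu 'rokepot':
  rokepot → rosepot   (k→s between vowels (before a front vowel))
  rosepot → rosefot   (p→f between vowels (before a back vowel))
So the Tasole cognate is 'rosefot'.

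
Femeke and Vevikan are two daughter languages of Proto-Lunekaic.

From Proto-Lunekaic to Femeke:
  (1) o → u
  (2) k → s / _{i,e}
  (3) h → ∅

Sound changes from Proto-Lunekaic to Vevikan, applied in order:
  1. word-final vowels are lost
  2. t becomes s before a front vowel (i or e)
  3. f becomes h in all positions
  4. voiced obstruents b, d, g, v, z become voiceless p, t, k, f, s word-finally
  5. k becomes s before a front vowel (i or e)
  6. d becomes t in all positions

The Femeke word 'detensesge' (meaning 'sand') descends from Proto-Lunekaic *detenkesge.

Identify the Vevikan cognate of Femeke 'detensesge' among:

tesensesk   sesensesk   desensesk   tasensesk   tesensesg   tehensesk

tesensesk

Vevikan: start from *detenkesge.
  rule 1 (apocope): detenkesge → detenkesg
  rule 2 (palatalisation): detenkesg → desenkesg
  rule 3: no change — desenkesg
  rule 4 (final devoicing): desenkesg → desenkesk
  rule 5 (palatalisation): desenkesk → desensesk
  rule 6 (unconditioned shift): desensesk → tesensesk
  ⇒ Vevikan tesensesk
Only 'tesensesk' matches the regular Vevikan development of *detenkesge.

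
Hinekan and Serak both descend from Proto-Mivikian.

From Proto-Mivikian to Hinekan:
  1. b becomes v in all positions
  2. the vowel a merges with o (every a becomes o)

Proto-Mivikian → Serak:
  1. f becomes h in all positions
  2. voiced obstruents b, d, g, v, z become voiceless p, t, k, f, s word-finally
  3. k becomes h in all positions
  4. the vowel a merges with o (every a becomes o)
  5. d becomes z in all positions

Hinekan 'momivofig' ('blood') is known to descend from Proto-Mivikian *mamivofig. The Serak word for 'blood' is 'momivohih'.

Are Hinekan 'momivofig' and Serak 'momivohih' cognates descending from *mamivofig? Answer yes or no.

Derive the expected Serak reflex of *mamivofig:
Serak: start from *mamivofig.
  rule 1 (unconditioned shift): mamivofig → mamivohig
  rule 2 (final devoicing): mamivohig → mamivohik
  rule 3 (unconditioned shift): mamivohik → mamivohih
  rule 4 (vowel merger): mamivohih → momivohih
  rule 5: no change — momivohih
  ⇒ Serak momivohih
Serak 'momivohih' matches the regular reflex exactly, so the pair is cognate.

yes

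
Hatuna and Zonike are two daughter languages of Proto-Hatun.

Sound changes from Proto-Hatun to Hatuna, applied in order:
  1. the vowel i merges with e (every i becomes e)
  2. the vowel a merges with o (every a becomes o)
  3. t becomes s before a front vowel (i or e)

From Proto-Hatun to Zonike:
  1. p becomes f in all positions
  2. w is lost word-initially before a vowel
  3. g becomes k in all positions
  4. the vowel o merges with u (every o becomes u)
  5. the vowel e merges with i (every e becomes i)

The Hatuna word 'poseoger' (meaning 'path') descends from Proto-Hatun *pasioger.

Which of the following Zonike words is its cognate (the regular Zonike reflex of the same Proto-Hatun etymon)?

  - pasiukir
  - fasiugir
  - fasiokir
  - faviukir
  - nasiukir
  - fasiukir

fasiukir

Zonike: *pasioger > fasioger > fasioker > fasiuker > fasiukir  (by unconditioned shift, unconditioned shift, vowel merger, vowel merger)
Among the options, 'fasiukir' alone shows every Zonike change applied in order.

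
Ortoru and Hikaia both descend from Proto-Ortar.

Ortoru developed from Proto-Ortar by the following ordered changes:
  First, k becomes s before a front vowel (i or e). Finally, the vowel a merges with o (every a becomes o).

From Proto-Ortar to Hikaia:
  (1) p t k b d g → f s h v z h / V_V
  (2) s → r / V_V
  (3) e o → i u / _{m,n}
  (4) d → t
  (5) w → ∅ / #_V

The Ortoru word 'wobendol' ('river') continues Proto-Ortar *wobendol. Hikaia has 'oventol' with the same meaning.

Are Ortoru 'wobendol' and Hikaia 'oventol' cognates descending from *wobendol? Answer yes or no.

no

Derive the expected Hikaia reflex of *wobendol:
Hikaia: start from *wobendol.
  rule 1 (intervocalic lenition): wobendol → wovendol
  rule 2: no change — wovendol
  rule 3 (pre-nasal raising): wovendol → wovindol
  rule 4 (unconditioned shift): wovindol → wovintol
  rule 5 (glide loss): wovintol → ovintol
  ⇒ Hikaia ovintol
The regular Hikaia reflex would be 'ovintol', but the attested form is 'oventol'. The correspondence is irregular, so they are not cognates (the Hikaia form has a different source).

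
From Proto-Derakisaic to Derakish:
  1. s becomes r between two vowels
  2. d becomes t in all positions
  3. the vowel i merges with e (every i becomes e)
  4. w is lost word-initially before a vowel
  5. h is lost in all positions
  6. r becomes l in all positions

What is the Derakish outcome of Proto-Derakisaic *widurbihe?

Derakish: start from *widurbihe.
  rule 1: no change — widurbihe
  rule 2 (unconditioned shift): widurbihe → witurbihe
  rule 3 (vowel merger): witurbihe → weturbehe
  rule 4 (glide loss): weturbehe → eturbehe
  rule 5 (h-loss): eturbehe → eturbee
  rule 6 (unconditioned shift): eturbee → etulbee
  ⇒ Derakish etulbee

etulbee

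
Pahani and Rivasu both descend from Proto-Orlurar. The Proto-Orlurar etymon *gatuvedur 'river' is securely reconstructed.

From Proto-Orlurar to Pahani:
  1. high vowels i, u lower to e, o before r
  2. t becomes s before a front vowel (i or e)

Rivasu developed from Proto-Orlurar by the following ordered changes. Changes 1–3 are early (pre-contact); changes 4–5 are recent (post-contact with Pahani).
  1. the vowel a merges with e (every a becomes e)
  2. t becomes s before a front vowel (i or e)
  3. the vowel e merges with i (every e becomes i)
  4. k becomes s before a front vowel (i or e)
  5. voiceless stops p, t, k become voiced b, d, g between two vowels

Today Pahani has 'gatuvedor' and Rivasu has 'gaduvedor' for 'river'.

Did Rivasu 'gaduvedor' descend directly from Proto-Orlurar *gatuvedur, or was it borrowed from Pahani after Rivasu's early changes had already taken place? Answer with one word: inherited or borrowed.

If inherited, *gatuvedur would pass through all of Rivasu's changes:
Rivasu: start from *gatuvedur.
  rule 1 (vowel merger): gatuvedur → getuvedur
  rule 2: no change — getuvedur
  rule 3 (vowel merger): getuvedur → gituvidur
  rule 4: no change — gituvidur
  rule 5 (intervocalic voicing): gituvidur → giduvidur
  ⇒ Rivasu giduvidur
If borrowed from Pahani 'gatuvedor' after the early changes, it would undergo only the recent ones:
  rule 4 (palatalisation): no change (gatuvedor)
  rule 5 (intervocalic voicing): gatuvedor → gaduvedor
  ⇒ as a loan: gaduvedor
Rivasu 'gaduvedor' matches the loan outcome 'gaduvedor', not the inherited 'giduvidur' — it skipped the early Rivasu changes, so it was borrowed from Pahani.

borrowed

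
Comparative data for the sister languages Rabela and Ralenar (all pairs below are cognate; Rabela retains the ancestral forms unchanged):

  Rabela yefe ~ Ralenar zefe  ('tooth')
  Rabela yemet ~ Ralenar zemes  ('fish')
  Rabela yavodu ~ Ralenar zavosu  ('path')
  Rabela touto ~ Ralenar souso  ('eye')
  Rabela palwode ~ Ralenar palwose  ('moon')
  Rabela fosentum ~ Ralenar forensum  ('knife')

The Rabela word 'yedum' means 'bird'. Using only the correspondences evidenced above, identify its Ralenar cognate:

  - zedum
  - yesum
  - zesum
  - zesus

yefe ~ zefe, yemet ~ zemes — Rabela y corresponds to Ralenar z word-initially before a front vowel.
yavodu ~ zavosu — Rabela d corresponds to Ralenar s between vowels (before a back vowel).
Applying these to Rabela 'yedum':
  yedum → zedum   (y→z word-initially before a front vowel)
  zedum → zesum   (d→s between vowels (before a back vowel))
So the Ralenar cognate is 'zesum'.

zesum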